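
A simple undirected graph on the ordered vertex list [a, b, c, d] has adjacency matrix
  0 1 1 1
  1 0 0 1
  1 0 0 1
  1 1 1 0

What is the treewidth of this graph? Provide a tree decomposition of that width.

The largest bag has 3 vertices, giving width 2; this decomposition certifies tw(G) ≤ 2. For the lower bound, the 3 vertices {a, c, d} are pairwise adjacent, and any tree decomposition puts a clique entirely inside one bag — forcing width ≥ 2. The upper and lower bounds meet at 2, so that is the treewidth.

Treewidth 2.
Bags: B1 = {a, b, d}  B2 = {a, c, d}
Tree: B1–B2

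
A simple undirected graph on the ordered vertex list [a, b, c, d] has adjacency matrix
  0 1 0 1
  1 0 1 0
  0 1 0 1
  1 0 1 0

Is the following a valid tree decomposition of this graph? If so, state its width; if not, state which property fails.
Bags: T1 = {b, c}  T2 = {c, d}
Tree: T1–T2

A tree decomposition must satisfy three properties: every vertex lies in some bag; for every edge, both endpoints lie together in some bag; and for every vertex, the bags containing it form a connected subtree. Here vertex a appears in no bag, so the decomposition is invalid.

No — vertex a appears in no bag.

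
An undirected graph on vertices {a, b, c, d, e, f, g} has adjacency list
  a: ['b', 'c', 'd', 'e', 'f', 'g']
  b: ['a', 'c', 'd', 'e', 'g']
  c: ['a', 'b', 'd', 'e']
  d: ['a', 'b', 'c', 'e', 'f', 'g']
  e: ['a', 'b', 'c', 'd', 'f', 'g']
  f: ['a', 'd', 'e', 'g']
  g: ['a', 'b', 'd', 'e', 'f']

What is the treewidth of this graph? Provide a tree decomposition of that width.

Treewidth 4.
One such decomposition:
Bags: B1 = {a, d, e, f, g}  B2 = {a, b, d, e, g}  B3 = {a, b, c, d, e}
Tree: B1–B2, B2–B3

Every bag has size at most 5, so the width is 5 − 1 = 4 and tw(G) ≤ 4. Conversely, {a, d, e, f, g} is a clique of size 5, and the vertices of any clique must share a bag in every tree decomposition; so some bag has ≥ 5 vertices and tw(G) ≥ 4. Therefore the treewidth is 4.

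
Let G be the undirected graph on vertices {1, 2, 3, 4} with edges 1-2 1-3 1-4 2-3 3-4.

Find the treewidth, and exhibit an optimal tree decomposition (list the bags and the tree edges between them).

Treewidth 2.
Bags: B1 = {1, 2, 3}  B2 = {1, 3, 4}
Tree: B1–B2

Each bag holds 3 vertices, so the decomposition has width 2, which upper-bounds the treewidth. On the other hand G contains the 3-clique {1, 2, 3}. A clique must lie in a single bag of any decomposition, so no decomposition can have width below 2. Combining the bounds, tw(G) = 2.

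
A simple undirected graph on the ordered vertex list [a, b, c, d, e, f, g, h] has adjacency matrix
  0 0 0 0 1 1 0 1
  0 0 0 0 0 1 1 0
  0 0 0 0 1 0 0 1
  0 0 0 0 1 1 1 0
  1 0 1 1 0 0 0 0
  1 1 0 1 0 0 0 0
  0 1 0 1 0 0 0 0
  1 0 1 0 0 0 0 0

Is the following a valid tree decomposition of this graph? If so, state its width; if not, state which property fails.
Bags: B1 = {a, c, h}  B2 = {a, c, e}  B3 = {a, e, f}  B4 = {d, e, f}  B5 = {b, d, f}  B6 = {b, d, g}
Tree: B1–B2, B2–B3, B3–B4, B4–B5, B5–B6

Every vertex of G appears in some bag (union = {a, b, c, d, e, f, g, h}); every edge is covered by a bag; and for each vertex v the set of bags containing v is connected in the bag tree. The decomposition is therefore valid. The largest bag has 3 vertices, so the width is 2.

Yes; width 2.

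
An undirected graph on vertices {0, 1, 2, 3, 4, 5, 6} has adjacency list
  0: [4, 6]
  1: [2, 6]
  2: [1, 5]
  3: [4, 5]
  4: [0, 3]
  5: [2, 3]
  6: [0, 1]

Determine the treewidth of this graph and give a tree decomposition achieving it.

Every bag has size at most 3, so the width is 3 − 1 = 2 and tw(G) ≤ 2. Since 2–1–6–0–4–3–5–2 is a cycle in G, G is not acyclic. Forests are exactly the graphs of treewidth ≤ 1, so tw(G) ≥ 2. Therefore the treewidth is 2.

Treewidth 2.
Bags: B1 = {1, 2, 6}  B2 = {0, 2, 6}  B3 = {0, 2, 4}  B4 = {2, 3, 4}  B5 = {2, 3, 5}
Tree: B1–B2, B2–B3, B3–B4, B4–B5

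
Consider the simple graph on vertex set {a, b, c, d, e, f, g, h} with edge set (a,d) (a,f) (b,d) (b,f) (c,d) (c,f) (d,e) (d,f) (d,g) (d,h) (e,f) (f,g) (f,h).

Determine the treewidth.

A width-2 tree decomposition is:
Bags: B1 = {d, f, h}  B2 = {d, f, g}  B3 = {d, e, f}  B4 = {c, d, f}  B5 = {b, d, f}  B6 = {a, d, f}
Tree: B1–B2, B1–B3, B3–B4, B1–B5, B5–B6
Each bag holds 3 vertices, so the decomposition has width 2, which upper-bounds the treewidth. For the lower bound, the 3 vertices {d, f, g} are pairwise adjacent, and any tree decomposition puts a clique entirely inside one bag — forcing width ≥ 2. The upper and lower bounds meet at 2, so that is the treewidth.

2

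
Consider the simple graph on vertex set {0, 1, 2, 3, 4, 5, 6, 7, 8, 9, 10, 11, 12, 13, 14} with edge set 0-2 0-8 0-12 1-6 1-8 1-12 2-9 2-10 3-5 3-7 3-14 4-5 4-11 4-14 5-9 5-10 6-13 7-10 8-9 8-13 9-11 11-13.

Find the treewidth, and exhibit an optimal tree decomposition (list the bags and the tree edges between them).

Treewidth 3.
One optimal decomposition is:
Bags: B1 = {3, 4, 7, 14}  B2 = {3, 4, 5, 7}  B3 = {4, 5, 7, 10}  B4 = {4, 5, 10, 11}  B5 = {5, 9, 10, 11}  B6 = {2, 9, 10, 11}  B7 = {2, 9, 11, 13}  B8 = {2, 8, 9, 13}  B9 = {0, 2, 8, 13}  B10 = {0, 6, 8, 13}  B11 = {0, 1, 6, 8}  B12 = {0, 1, 6, 12}
Tree: B1–B2, B2–B3, B3–B4, B4–B5, B5–B6, B6–B7, B7–B8, B8–B9, B9–B10, B10–B11, B11–B12

The largest bag has 4 vertices, giving width 3; this decomposition certifies tw(G) ≤ 3. For the lower bound: the 4 vertex sets {3,7,14}, {4}, {5}, {2,9,10,11} are disjoint, each induces a connected subgraph, and every pair is joined by at least one edge of G. Contracting each set to a single vertex therefore yields K_{4} as a minor, and since treewidth is minor-monotone, tw(G) ≥ tw(K_{4}) = 3. Therefore the treewidth is 3.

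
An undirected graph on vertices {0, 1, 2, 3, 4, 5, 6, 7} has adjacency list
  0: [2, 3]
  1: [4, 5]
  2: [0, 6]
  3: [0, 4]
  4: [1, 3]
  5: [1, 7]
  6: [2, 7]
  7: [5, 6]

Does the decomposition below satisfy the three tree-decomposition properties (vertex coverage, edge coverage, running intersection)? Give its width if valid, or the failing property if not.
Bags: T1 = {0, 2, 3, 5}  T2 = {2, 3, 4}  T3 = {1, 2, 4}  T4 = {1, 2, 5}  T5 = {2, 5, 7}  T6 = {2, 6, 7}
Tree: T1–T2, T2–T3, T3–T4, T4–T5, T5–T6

A tree decomposition must satisfy three properties: every vertex lies in some bag; for every edge, both endpoints lie together in some bag; and for every vertex, the bags containing it form a connected subtree. Here bags containing vertex 5 are not connected in the tree, so the decomposition is invalid.

No — bags containing vertex 5 are not connected in the tree.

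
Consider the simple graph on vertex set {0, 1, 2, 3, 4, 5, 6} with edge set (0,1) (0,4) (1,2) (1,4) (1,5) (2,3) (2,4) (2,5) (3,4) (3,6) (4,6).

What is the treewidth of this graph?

2

A width-2 tree decomposition is:
Bags: B1 = {1, 2, 4}  B2 = {2, 3, 4}  B3 = {1, 2, 5}  B4 = {0, 1, 4}  B5 = {3, 4, 6}
Tree: B1–B2, B1–B3, B1–B4, B2–B5
The largest bag has 3 vertices, giving width 2; this decomposition certifies tw(G) ≤ 2. For the lower bound, the 3 vertices {0, 1, 4} are pairwise adjacent, and any tree decomposition puts a clique entirely inside one bag — forcing width ≥ 2. Hence tw(G) = 2 exactly.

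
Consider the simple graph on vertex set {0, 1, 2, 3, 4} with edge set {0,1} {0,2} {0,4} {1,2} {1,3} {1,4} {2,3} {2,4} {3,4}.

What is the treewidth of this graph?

A width-3 tree decomposition is:
Bags: B1 = {1, 2, 3, 4}  B2 = {0, 1, 2, 4}
Tree: B1–B2
Every bag has size at most 4, so the width is 4 − 1 = 3 and tw(G) ≤ 3. For the lower bound, the 4 vertices {0, 1, 2, 4} are pairwise adjacent, and any tree decomposition puts a clique entirely inside one bag — forcing width ≥ 3. Therefore the treewidth is 3.

3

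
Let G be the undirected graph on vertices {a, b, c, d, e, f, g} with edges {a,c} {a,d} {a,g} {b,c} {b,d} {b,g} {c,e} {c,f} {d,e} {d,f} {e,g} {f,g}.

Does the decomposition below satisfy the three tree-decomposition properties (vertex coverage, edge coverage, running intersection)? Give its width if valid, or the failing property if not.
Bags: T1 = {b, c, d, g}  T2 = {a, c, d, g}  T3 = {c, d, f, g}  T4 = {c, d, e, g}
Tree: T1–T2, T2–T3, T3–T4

Vertex coverage: the bags together contain {a, b, c, d, e, f, g}, the full vertex set. Edge coverage: each edge of G has both endpoints in at least one bag. Running intersection: for every vertex, the bags containing it form a connected subtree. All three properties hold, so this is a valid tree decomposition of width max|bag| − 1 = 3, and hence tw(G) ≤ 3.

Yes; width 3.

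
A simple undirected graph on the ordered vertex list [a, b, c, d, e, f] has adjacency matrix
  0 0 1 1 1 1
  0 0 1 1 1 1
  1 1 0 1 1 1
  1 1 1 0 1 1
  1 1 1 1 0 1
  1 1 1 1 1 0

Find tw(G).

4

A width-4 tree decomposition is:
Bags: B1 = {a, c, d, e, f}  B2 = {b, c, d, e, f}
Tree: B1–B2
The largest bag has 5 vertices, giving width 4; this decomposition certifies tw(G) ≤ 4. Conversely, {a, c, d, e, f} is a clique of size 5, and the vertices of any clique must share a bag in every tree decomposition; so some bag has ≥ 5 vertices and tw(G) ≥ 4. Hence tw(G) = 4 exactly.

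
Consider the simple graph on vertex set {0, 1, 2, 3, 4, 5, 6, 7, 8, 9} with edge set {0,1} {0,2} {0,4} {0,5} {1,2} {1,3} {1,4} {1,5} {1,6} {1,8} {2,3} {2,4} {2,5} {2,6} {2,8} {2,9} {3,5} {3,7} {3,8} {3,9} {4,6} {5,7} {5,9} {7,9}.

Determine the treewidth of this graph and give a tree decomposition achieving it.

Each bag holds 4 vertices, so the decomposition has width 3, which upper-bounds the treewidth. On the other hand G contains the 4-clique {0, 1, 2, 4}. A clique must lie in a single bag of any decomposition, so no decomposition can have width below 3. Combining the bounds, tw(G) = 3.

Treewidth 3.
One optimal decomposition is:
Bags: B1 = {1, 2, 3, 5}  B2 = {1, 2, 3, 8}  B3 = {0, 1, 2, 5}  B4 = {2, 3, 5, 9}  B5 = {0, 1, 2, 4}  B6 = {1, 2, 4, 6}  B7 = {3, 5, 7, 9}
Tree: B1–B2, B1–B3, B1–B4, B3–B5, B5–B6, B4–B7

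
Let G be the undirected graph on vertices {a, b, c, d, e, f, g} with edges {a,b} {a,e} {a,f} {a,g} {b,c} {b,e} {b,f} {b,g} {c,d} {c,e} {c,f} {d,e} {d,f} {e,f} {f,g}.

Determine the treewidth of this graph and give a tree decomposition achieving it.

Every bag has size at most 4, so the width is 4 − 1 = 3 and tw(G) ≤ 3. For the lower bound, the 4 vertices {c, d, e, f} are pairwise adjacent, and any tree decomposition puts a clique entirely inside one bag — forcing width ≥ 3. Therefore the treewidth is 3.

Treewidth 3.
Bags: B1 = {a, b, f, g}  B2 = {a, b, e, f}  B3 = {b, c, e, f}  B4 = {c, d, e, f}
Tree: B1–B2, B2–B3, B3–B4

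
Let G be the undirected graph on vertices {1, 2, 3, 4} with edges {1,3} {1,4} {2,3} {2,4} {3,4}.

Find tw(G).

2

A width-2 tree decomposition is:
Bags: B1 = {1, 3, 4}  B2 = {2, 3, 4}
Tree: B1–B2
The largest bag has 3 vertices, giving width 2; this decomposition certifies tw(G) ≤ 2. Conversely, {1, 3, 4} is a clique of size 3, and the vertices of any clique must share a bag in every tree decomposition; so some bag has ≥ 3 vertices and tw(G) ≥ 2. Therefore the treewidth is 2.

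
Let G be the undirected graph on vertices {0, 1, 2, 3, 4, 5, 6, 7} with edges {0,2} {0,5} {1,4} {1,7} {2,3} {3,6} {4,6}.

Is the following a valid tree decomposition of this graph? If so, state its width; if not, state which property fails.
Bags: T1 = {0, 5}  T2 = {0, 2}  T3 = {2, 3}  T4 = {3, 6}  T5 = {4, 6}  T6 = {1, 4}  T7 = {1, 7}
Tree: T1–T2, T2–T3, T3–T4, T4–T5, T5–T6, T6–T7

Checking the three conditions: (i) the bags cover all of {0, 1, 2, 3, 4, 5, 6, 7}; (ii) for each edge, some bag contains both endpoints; (iii) the bags containing any fixed vertex form a subtree. All hold, so the decomposition is valid with width 2 − 1 = 1.

Yes; width 1.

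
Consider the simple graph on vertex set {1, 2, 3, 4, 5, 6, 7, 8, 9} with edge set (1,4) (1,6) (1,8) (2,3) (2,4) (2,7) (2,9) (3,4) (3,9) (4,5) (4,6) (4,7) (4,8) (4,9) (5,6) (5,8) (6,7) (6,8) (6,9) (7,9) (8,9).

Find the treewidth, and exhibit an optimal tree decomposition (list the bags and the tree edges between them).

Treewidth 3.
One optimal decomposition is:
Bags: B1 = {4, 6, 7, 9}  B2 = {4, 6, 8, 9}  B3 = {4, 5, 6, 8}  B4 = {2, 4, 7, 9}  B5 = {1, 4, 6, 8}  B6 = {2, 3, 4, 9}
Tree: B1–B2, B2–B3, B1–B4, B3–B5, B4–B6

Each bag holds 4 vertices, so the decomposition has width 3, which upper-bounds the treewidth. Conversely, {2, 3, 4, 9} is a clique of size 4, and the vertices of any clique must share a bag in every tree decomposition; so some bag has ≥ 4 vertices and tw(G) ≥ 3. Combining the bounds, tw(G) = 3.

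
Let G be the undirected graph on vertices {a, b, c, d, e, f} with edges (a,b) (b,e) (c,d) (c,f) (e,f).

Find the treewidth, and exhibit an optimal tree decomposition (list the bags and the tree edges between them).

The largest bag has 2 vertices, giving width 1; this decomposition certifies tw(G) ≤ 1. Since G has at least one edge (e.g. d–c), it is not an edgeless graph, so tw(G) ≥ 1. The upper and lower bounds meet at 1, so that is the treewidth.

Treewidth 1.
One such decomposition:
Bags: B1 = {c, d}  B2 = {c, f}  B3 = {e, f}  B4 = {b, e}  B5 = {a, b}
Tree: B1–B2, B2–B3, B3–B4, B4–B5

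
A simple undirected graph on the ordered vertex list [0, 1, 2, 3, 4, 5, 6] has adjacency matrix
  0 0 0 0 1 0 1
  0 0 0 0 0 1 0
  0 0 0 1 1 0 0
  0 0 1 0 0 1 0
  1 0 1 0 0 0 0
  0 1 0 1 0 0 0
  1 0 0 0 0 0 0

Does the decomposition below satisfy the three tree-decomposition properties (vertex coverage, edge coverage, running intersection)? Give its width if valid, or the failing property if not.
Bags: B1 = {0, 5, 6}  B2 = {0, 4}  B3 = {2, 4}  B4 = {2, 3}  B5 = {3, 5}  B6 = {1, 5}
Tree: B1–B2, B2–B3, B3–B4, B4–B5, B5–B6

A tree decomposition must satisfy three properties: every vertex lies in some bag; for every edge, both endpoints lie together in some bag; and for every vertex, the bags containing it form a connected subtree. Here bags containing vertex 5 are not connected in the tree, so the decomposition is invalid.

No — bags containing vertex 5 are not connected in the tree.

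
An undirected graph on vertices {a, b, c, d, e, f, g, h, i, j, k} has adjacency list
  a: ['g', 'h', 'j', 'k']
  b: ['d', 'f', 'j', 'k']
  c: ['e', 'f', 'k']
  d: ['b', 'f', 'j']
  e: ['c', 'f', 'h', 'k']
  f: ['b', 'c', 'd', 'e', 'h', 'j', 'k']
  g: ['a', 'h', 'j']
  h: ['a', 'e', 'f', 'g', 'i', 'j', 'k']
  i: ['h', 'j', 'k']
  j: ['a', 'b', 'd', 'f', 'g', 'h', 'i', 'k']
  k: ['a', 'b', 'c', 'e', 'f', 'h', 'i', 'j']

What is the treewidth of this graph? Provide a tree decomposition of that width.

Each bag holds 4 vertices, so the decomposition has width 3, which upper-bounds the treewidth. On the other hand G contains the 4-clique {b, d, f, j}. A clique must lie in a single bag of any decomposition, so no decomposition can have width below 3. Combining the bounds, tw(G) = 3.

Treewidth 3.
One such decomposition:
Bags: B1 = {a, h, j, k}  B2 = {f, h, j, k}  B3 = {e, f, h, k}  B4 = {a, g, h, j}  B5 = {h, i, j, k}  B6 = {b, f, j, k}  B7 = {c, e, f, k}  B8 = {b, d, f, j}
Tree: B1–B2, B2–B3, B1–B4, B1–B5, B2–B6, B3–B7, B6–B8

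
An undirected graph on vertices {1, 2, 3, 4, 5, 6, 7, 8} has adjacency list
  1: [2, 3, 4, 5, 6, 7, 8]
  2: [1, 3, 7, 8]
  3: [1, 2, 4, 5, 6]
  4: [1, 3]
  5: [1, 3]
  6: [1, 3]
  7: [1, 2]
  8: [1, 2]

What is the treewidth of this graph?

2

A width-2 tree decomposition is:
Bags: B1 = {1, 2, 3}  B2 = {1, 2, 7}  B3 = {1, 3, 6}  B4 = {1, 2, 8}  B5 = {1, 3, 5}  B6 = {1, 3, 4}
Tree: B1–B2, B1–B3, B2–B4, B3–B5, B3–B6
Every bag has size at most 3, so the width is 3 − 1 = 2 and tw(G) ≤ 2. Conversely, {1, 2, 8} is a clique of size 3, and the vertices of any clique must share a bag in every tree decomposition; so some bag has ≥ 3 vertices and tw(G) ≥ 2. Combining the bounds, tw(G) = 2.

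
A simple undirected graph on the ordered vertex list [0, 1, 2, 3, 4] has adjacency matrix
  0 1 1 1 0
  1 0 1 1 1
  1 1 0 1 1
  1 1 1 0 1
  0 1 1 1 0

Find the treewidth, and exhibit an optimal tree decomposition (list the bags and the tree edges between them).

Treewidth 3.
One optimal decomposition is:
Bags: B1 = {0, 1, 2, 3}  B2 = {1, 2, 3, 4}
Tree: B1–B2

Every bag has size at most 4, so the width is 4 − 1 = 3 and tw(G) ≤ 3. On the other hand G contains the 4-clique {0, 1, 2, 3}. A clique must lie in a single bag of any decomposition, so no decomposition can have width below 3. Hence tw(G) = 3 exactly.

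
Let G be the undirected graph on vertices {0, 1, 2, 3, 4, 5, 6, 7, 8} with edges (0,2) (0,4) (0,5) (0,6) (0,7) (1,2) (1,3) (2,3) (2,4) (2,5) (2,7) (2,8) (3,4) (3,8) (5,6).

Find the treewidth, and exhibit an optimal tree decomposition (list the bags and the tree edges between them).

Treewidth 2.
One such decomposition:
Bags: B1 = {0, 2, 5}  B2 = {0, 5, 6}  B3 = {0, 2, 4}  B4 = {0, 2, 7}  B5 = {2, 3, 4}  B6 = {2, 3, 8}  B7 = {1, 2, 3}
Tree: B1–B2, B1–B3, B1–B4, B3–B5, B5–B6, B6–B7

The largest bag has 3 vertices, giving width 2; this decomposition certifies tw(G) ≤ 2. On the other hand G contains the 3-clique {0, 2, 4}. A clique must lie in a single bag of any decomposition, so no decomposition can have width below 2. Combining the bounds, tw(G) = 2.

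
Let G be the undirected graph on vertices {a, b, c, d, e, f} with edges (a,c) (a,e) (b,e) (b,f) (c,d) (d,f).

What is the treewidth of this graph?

2

A width-2 tree decomposition is:
Bags: B1 = {a, c, d}  B2 = {a, d, e}  B3 = {b, d, e}  B4 = {b, d, f}
Tree: B1–B2, B2–B3, B3–B4
The largest bag has 3 vertices, giving width 2; this decomposition certifies tw(G) ≤ 2. For the lower bound, G contains the cycle d–c–a–e–b–f–d, so G is not a forest; only forests have treewidth ≤ 1, hence tw(G) ≥ 2. The upper and lower bounds meet at 2, so that is the treewidth.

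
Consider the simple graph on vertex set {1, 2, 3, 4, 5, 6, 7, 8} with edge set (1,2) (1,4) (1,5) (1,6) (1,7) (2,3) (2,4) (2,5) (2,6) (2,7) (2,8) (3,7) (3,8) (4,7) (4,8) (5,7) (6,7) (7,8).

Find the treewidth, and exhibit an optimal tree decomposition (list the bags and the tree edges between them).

Treewidth 3.
Bags: B1 = {2, 4, 7, 8}  B2 = {1, 2, 4, 7}  B3 = {1, 2, 6, 7}  B4 = {1, 2, 5, 7}  B5 = {2, 3, 7, 8}
Tree: B1–B2, B2–B3, B2–B4, B1–B5

Every bag has size at most 4, so the width is 4 − 1 = 3 and tw(G) ≤ 3. For the lower bound, the 4 vertices {2, 3, 7, 8} are pairwise adjacent, and any tree decomposition puts a clique entirely inside one bag — forcing width ≥ 3. Combining the bounds, tw(G) = 3.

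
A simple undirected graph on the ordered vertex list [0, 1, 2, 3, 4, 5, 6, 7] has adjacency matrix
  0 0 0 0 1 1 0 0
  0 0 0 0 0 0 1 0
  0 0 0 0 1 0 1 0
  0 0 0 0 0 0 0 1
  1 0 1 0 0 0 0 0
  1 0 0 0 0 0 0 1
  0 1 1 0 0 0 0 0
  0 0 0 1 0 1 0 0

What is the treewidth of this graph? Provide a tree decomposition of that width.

Treewidth 1.
Bags: B1 = {1, 6}  B2 = {2, 6}  B3 = {2, 4}  B4 = {0, 4}  B5 = {0, 5}  B6 = {5, 7}  B7 = {3, 7}
Tree: B1–B2, B2–B3, B3–B4, B4–B5, B5–B6, B6–B7

Every bag has size at most 2, so the width is 2 − 1 = 1 and tw(G) ≤ 1. G has an edge, so its treewidth is at least 1. Therefore the treewidth is 1.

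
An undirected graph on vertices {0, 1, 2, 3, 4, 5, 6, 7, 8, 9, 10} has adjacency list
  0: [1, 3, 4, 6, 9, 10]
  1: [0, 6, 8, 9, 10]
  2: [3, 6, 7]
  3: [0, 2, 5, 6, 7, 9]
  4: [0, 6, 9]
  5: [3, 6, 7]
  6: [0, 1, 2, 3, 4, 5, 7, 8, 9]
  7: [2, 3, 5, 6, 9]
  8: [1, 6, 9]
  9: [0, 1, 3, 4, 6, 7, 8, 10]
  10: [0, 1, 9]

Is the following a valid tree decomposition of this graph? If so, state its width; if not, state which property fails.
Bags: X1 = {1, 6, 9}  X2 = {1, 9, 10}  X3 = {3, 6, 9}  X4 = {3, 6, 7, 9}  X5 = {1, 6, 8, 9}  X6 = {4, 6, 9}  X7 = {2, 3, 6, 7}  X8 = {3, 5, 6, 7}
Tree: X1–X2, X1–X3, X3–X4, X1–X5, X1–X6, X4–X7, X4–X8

No — vertex 0 appears in no bag.

A tree decomposition must satisfy three properties: every vertex lies in some bag; for every edge, both endpoints lie together in some bag; and for every vertex, the bags containing it form a connected subtree. Here vertex 0 appears in no bag, so the decomposition is invalid.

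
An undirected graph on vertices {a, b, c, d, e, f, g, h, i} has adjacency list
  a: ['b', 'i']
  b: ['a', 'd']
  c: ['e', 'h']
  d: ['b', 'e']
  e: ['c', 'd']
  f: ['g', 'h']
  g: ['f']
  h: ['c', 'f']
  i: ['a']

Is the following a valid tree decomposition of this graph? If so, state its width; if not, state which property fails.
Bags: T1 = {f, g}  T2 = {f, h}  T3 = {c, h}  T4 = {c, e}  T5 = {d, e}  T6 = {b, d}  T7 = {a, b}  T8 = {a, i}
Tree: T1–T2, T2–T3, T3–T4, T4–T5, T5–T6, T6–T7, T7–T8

Every vertex of G appears in some bag (union = {a, b, c, d, e, f, g, h, i}); every edge is covered by a bag; and for each vertex v the set of bags containing v is connected in the bag tree. The decomposition is therefore valid. The largest bag has 2 vertices, so the width is 1.

Yes; width 1.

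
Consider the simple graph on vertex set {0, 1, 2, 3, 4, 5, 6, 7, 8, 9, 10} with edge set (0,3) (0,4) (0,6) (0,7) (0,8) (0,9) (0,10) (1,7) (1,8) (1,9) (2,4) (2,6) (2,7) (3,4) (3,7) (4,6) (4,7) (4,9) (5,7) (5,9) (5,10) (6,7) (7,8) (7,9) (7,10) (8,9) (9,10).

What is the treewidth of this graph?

3

A width-3 tree decomposition is:
Bags: B1 = {0, 4, 7, 9}  B2 = {0, 4, 6, 7}  B3 = {2, 4, 6, 7}  B4 = {0, 3, 4, 7}  B5 = {0, 7, 9, 10}  B6 = {0, 7, 8, 9}  B7 = {1, 7, 8, 9}  B8 = {5, 7, 9, 10}
Tree: B1–B2, B2–B3, B1–B4, B1–B5, B1–B6, B6–B7, B5–B8
Every bag has size at most 4, so the width is 4 − 1 = 3 and tw(G) ≤ 3. For the lower bound, the 4 vertices {0, 7, 8, 9} are pairwise adjacent, and any tree decomposition puts a clique entirely inside one bag — forcing width ≥ 3. Hence tw(G) = 3 exactly.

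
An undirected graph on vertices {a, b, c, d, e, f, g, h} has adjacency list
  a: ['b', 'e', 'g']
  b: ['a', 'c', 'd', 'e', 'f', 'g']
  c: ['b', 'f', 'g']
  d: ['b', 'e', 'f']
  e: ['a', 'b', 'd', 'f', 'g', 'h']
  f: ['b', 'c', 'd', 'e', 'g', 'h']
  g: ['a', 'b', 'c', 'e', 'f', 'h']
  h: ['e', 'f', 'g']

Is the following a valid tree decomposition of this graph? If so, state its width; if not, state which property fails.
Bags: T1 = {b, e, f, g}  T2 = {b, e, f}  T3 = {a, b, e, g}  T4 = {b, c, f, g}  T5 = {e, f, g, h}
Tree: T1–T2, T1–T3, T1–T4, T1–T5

A tree decomposition must satisfy three properties: every vertex lies in some bag; for every edge, both endpoints lie together in some bag; and for every vertex, the bags containing it form a connected subtree. Here vertex d appears in no bag, so the decomposition is invalid.

No — vertex d appears in no bag.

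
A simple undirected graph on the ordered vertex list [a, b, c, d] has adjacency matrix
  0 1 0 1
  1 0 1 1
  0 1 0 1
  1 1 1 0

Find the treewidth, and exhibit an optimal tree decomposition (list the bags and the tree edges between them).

Treewidth 2.
One such decomposition:
Bags: B1 = {b, c, d}  B2 = {a, b, d}
Tree: B1–B2

Every bag has size at most 3, so the width is 3 − 1 = 2 and tw(G) ≤ 2. On the other hand G contains the 3-clique {b, c, d}. A clique must lie in a single bag of any decomposition, so no decomposition can have width below 2. Therefore the treewidth is 2.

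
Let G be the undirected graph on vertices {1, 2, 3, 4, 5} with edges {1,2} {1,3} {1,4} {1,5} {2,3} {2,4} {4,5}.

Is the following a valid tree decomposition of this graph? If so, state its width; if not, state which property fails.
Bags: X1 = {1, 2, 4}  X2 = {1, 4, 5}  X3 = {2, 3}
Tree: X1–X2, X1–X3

No — edge (1,3) lies in no bag.

A tree decomposition must satisfy three properties: every vertex lies in some bag; for every edge, both endpoints lie together in some bag; and for every vertex, the bags containing it form a connected subtree. Here edge (1,3) lies in no bag, so the decomposition is invalid.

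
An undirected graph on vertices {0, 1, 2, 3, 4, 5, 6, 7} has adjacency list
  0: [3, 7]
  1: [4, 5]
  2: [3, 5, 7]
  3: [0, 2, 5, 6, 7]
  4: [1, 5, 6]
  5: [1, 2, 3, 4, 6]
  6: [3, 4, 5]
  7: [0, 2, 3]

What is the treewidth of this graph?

2

A width-2 tree decomposition is:
Bags: B1 = {2, 3, 5}  B2 = {3, 5, 6}  B3 = {4, 5, 6}  B4 = {2, 3, 7}  B5 = {1, 4, 5}  B6 = {0, 3, 7}
Tree: B1–B2, B2–B3, B1–B4, B3–B5, B4–B6
Each bag holds 3 vertices, so the decomposition has width 2, which upper-bounds the treewidth. Conversely, {1, 4, 5} is a clique of size 3, and the vertices of any clique must share a bag in every tree decomposition; so some bag has ≥ 3 vertices and tw(G) ≥ 2. Therefore the treewidth is 2.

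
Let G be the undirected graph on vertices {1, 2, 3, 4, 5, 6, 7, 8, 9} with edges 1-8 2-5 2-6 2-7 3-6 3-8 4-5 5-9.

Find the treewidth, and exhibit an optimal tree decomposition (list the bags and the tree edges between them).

Each bag holds 2 vertices, so the decomposition has width 1, which upper-bounds the treewidth. Any graph with an edge has treewidth ≥ 1, and G has the edge 6–3. Combining the bounds, tw(G) = 1.

Treewidth 1.
Bags: B1 = {3, 6}  B2 = {2, 6}  B3 = {2, 5}  B4 = {3, 8}  B5 = {5, 9}  B6 = {2, 7}  B7 = {4, 5}  B8 = {1, 8}
Tree: B1–B2, B2–B3, B1–B4, B3–B5, B2–B6, B5–B7, B4–B8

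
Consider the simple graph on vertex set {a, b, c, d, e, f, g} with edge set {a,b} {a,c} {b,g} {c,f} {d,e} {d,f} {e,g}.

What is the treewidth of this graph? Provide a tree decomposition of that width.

Treewidth 2.
One optimal decomposition is:
Bags: B1 = {c, d, f}  B2 = {c, d, e}  B3 = {c, e, g}  B4 = {b, c, g}  B5 = {a, b, c}
Tree: B1–B2, B2–B3, B3–B4, B4–B5

The largest bag has 3 vertices, giving width 2; this decomposition certifies tw(G) ≤ 2. Since c–f–d–e–g–b–a–c is a cycle in G, G is not acyclic. Forests are exactly the graphs of treewidth ≤ 1, so tw(G) ≥ 2. Therefore the treewidth is 2.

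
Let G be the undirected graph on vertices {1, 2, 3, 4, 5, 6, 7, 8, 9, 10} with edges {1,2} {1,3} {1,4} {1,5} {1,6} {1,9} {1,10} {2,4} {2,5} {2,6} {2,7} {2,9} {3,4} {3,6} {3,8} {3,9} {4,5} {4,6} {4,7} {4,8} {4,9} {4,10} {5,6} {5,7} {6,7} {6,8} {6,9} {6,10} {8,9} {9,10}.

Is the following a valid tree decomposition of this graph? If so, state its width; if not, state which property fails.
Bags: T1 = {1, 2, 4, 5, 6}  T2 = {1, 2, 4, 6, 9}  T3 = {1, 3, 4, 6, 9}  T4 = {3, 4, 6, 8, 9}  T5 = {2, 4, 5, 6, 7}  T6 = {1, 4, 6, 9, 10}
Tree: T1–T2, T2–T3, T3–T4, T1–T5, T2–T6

Vertex coverage: the bags together contain {1, 2, 3, 4, 5, 6, 7, 8, 9, 10}, the full vertex set. Edge coverage: each edge of G has both endpoints in at least one bag. Running intersection: for every vertex, the bags containing it form a connected subtree. All three properties hold, so this is a valid tree decomposition of width max|bag| − 1 = 4, and hence tw(G) ≤ 4.

Yes; width 4.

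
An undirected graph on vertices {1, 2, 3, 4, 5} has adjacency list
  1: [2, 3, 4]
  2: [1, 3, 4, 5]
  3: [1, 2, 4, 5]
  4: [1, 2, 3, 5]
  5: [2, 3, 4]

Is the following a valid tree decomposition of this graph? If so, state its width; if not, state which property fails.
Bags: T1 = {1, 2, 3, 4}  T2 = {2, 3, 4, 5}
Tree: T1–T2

Vertex coverage: the bags together contain {1, 2, 3, 4, 5}, the full vertex set. Edge coverage: each edge of G has both endpoints in at least one bag. Running intersection: for every vertex, the bags containing it form a connected subtree. All three properties hold, so this is a valid tree decomposition of width max|bag| − 1 = 3, and hence tw(G) ≤ 3.

Yes; width 3.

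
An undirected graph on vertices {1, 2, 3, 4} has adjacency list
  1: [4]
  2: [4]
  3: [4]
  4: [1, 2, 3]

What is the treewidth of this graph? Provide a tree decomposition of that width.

Treewidth 1.
One optimal decomposition is:
Bags: B1 = {1, 4}  B2 = {3, 4}  B3 = {2, 4}
Tree: B1–B2, B1–B3

Every bag has size at most 2, so the width is 2 − 1 = 1 and tw(G) ≤ 1. G has an edge, so its treewidth is at least 1. Combining the bounds, tw(G) = 1.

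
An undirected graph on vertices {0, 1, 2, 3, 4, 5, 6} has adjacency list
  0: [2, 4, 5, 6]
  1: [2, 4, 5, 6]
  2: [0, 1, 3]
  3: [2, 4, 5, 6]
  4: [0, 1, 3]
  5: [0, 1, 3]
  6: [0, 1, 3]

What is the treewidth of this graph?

A width-3 tree decomposition is:
Bags: B1 = {0, 1, 2, 3}  B2 = {0, 1, 3, 4}  B3 = {0, 1, 3, 6}  B4 = {0, 1, 3, 5}
Tree: B1–B2, B2–B3, B3–B4
The largest bag has 4 vertices, giving width 3; this decomposition certifies tw(G) ≤ 3. For the lower bound: the 4 vertex sets {0,2}, {3,4}, {1}, {6} are disjoint, each induces a connected subgraph, and every pair is joined by at least one edge of G. Contracting each set to a single vertex therefore yields K_{4} as a minor, and since treewidth is minor-monotone, tw(G) ≥ tw(K_{4}) = 3. Combining the bounds, tw(G) = 3.

3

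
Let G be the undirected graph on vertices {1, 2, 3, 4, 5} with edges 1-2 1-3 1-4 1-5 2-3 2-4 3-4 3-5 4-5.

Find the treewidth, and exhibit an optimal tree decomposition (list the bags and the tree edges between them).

Treewidth 3.
One such decomposition:
Bags: B1 = {1, 3, 4, 5}  B2 = {1, 2, 3, 4}
Tree: B1–B2

Every bag has size at most 4, so the width is 4 − 1 = 3 and tw(G) ≤ 3. On the other hand G contains the 4-clique {1, 2, 3, 4}. A clique must lie in a single bag of any decomposition, so no decomposition can have width below 3. Combining the bounds, tw(G) = 3.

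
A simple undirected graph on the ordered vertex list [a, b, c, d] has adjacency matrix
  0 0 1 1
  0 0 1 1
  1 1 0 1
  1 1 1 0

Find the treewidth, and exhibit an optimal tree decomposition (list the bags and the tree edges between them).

The largest bag has 3 vertices, giving width 2; this decomposition certifies tw(G) ≤ 2. On the other hand G contains the 3-clique {a, c, d}. A clique must lie in a single bag of any decomposition, so no decomposition can have width below 2. Combining the bounds, tw(G) = 2.

Treewidth 2.
Bags: B1 = {a, c, d}  B2 = {b, c, d}
Tree: B1–B2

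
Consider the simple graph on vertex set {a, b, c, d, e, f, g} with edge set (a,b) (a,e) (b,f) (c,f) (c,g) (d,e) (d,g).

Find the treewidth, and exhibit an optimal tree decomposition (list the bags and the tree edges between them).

Each bag holds 3 vertices, so the decomposition has width 2, which upper-bounds the treewidth. The edges d–e–a–b–f–c–g–d form a cycle, so G is not a tree and its treewidth is at least 2. Therefore the treewidth is 2.

Treewidth 2.
One such decomposition:
Bags: B1 = {a, d, e}  B2 = {a, b, d}  B3 = {b, d, f}  B4 = {c, d, f}  B5 = {c, d, g}
Tree: B1–B2, B2–B3, B3–B4, B4–B5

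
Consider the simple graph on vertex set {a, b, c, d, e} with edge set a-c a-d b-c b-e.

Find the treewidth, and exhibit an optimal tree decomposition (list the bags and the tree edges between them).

Treewidth 1.
Bags: B1 = {a, d}  B2 = {a, c}  B3 = {b, c}  B4 = {b, e}
Tree: B1–B2, B2–B3, B3–B4

Every bag has size at most 2, so the width is 2 − 1 = 1 and tw(G) ≤ 1. Any graph with an edge has treewidth ≥ 1, and G has the edge d–a. Combining the bounds, tw(G) = 1.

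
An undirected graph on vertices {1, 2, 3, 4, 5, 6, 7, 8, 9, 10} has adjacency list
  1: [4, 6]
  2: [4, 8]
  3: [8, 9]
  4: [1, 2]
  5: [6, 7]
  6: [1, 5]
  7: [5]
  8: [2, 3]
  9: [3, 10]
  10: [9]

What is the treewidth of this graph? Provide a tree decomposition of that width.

Each bag holds 2 vertices, so the decomposition has width 1, which upper-bounds the treewidth. Any graph with an edge has treewidth ≥ 1, and G has the edge 10–9. Therefore the treewidth is 1.

Treewidth 1.
Bags: B1 = {9, 10}  B2 = {3, 9}  B3 = {3, 8}  B4 = {2, 8}  B5 = {2, 4}  B6 = {1, 4}  B7 = {1, 6}  B8 = {5, 6}  B9 = {5, 7}
Tree: B1–B2, B2–B3, B3–B4, B4–B5, B5–B6, B6–B7, B7–B8, B8–B9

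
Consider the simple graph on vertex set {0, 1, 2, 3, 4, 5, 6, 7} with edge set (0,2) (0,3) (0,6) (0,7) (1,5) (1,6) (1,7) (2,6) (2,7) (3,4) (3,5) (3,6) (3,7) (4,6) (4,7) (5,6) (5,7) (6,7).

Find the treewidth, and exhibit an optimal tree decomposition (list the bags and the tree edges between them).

Treewidth 3.
One optimal decomposition is:
Bags: B1 = {0, 3, 6, 7}  B2 = {3, 4, 6, 7}  B3 = {0, 2, 6, 7}  B4 = {3, 5, 6, 7}  B5 = {1, 5, 6, 7}
Tree: B1–B2, B1–B3, B1–B4, B4–B5

Each bag holds 4 vertices, so the decomposition has width 3, which upper-bounds the treewidth. Conversely, {1, 5, 6, 7} is a clique of size 4, and the vertices of any clique must share a bag in every tree decomposition; so some bag has ≥ 4 vertices and tw(G) ≥ 3. Combining the bounds, tw(G) = 3.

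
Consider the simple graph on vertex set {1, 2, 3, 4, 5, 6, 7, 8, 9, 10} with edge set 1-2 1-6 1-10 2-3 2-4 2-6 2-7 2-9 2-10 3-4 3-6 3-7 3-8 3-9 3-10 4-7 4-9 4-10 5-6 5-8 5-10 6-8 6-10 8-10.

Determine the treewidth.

3

A width-3 tree decomposition is:
Bags: B1 = {2, 3, 4, 10}  B2 = {2, 3, 6, 10}  B3 = {3, 6, 8, 10}  B4 = {2, 3, 4, 7}  B5 = {5, 6, 8, 10}  B6 = {2, 3, 4, 9}  B7 = {1, 2, 6, 10}
Tree: B1–B2, B2–B3, B1–B4, B3–B5, B1–B6, B2–B7
The largest bag has 4 vertices, giving width 3; this decomposition certifies tw(G) ≤ 3. On the other hand G contains the 4-clique {3, 6, 8, 10}. A clique must lie in a single bag of any decomposition, so no decomposition can have width below 3. Therefore the treewidth is 3.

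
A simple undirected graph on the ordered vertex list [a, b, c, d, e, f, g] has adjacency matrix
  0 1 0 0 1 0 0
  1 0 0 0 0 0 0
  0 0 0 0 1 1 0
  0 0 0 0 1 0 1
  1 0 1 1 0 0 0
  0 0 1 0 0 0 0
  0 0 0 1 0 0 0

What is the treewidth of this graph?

1

A width-1 tree decomposition is:
Bags: B1 = {c, e}  B2 = {a, e}  B3 = {c, f}  B4 = {d, e}  B5 = {a, b}  B6 = {d, g}
Tree: B1–B2, B1–B3, B1–B4, B2–B5, B4–B6
The largest bag has 2 vertices, giving width 1; this decomposition certifies tw(G) ≤ 1. Any graph with an edge has treewidth ≥ 1, and G has the edge e–c. The upper and lower bounds meet at 1, so that is the treewidth.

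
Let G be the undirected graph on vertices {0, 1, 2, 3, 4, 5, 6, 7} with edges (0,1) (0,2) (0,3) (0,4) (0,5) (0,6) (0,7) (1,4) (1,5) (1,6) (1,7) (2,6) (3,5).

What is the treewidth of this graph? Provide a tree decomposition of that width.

Treewidth 2.
One optimal decomposition is:
Bags: B1 = {0, 1, 6}  B2 = {0, 1, 5}  B3 = {0, 1, 7}  B4 = {0, 1, 4}  B5 = {0, 2, 6}  B6 = {0, 3, 5}
Tree: B1–B2, B2–B3, B1–B4, B1–B5, B2–B6

Every bag has size at most 3, so the width is 3 − 1 = 2 and tw(G) ≤ 2. On the other hand G contains the 3-clique {0, 1, 4}. A clique must lie in a single bag of any decomposition, so no decomposition can have width below 2. The upper and lower bounds meet at 2, so that is the treewidth.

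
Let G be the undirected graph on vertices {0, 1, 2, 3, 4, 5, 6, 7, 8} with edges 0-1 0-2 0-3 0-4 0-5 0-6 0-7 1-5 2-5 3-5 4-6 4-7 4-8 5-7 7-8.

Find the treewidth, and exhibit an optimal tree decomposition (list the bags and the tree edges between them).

Every bag has size at most 3, so the width is 3 − 1 = 2 and tw(G) ≤ 2. Conversely, {0, 4, 6} is a clique of size 3, and the vertices of any clique must share a bag in every tree decomposition; so some bag has ≥ 3 vertices and tw(G) ≥ 2. Therefore the treewidth is 2.

Treewidth 2.
One such decomposition:
Bags: B1 = {0, 5, 7}  B2 = {0, 2, 5}  B3 = {0, 1, 5}  B4 = {0, 4, 7}  B5 = {4, 7, 8}  B6 = {0, 3, 5}  B7 = {0, 4, 6}
Tree: B1–B2, B2–B3, B1–B4, B4–B5, B1–B6, B4–B7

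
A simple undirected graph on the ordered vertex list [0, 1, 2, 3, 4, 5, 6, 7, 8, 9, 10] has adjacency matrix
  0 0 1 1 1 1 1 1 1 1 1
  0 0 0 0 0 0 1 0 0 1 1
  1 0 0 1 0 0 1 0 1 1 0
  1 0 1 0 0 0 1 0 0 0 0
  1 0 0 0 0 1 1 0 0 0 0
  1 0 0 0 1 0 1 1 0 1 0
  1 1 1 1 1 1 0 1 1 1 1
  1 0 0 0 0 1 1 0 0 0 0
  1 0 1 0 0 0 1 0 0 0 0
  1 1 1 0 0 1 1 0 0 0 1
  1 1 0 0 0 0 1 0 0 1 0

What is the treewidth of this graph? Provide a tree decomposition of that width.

Every bag has size at most 4, so the width is 4 − 1 = 3 and tw(G) ≤ 3. On the other hand G contains the 4-clique {0, 2, 6, 8}. A clique must lie in a single bag of any decomposition, so no decomposition can have width below 3. Therefore the treewidth is 3.

Treewidth 3.
Bags: B1 = {0, 6, 9, 10}  B2 = {0, 2, 6, 9}  B3 = {0, 2, 6, 8}  B4 = {0, 5, 6, 9}  B5 = {1, 6, 9, 10}  B6 = {0, 2, 3, 6}  B7 = {0, 4, 5, 6}  B8 = {0, 5, 6, 7}
Tree: B1–B2, B2–B3, B1–B4, B1–B5, B2–B6, B4–B7, B7–B8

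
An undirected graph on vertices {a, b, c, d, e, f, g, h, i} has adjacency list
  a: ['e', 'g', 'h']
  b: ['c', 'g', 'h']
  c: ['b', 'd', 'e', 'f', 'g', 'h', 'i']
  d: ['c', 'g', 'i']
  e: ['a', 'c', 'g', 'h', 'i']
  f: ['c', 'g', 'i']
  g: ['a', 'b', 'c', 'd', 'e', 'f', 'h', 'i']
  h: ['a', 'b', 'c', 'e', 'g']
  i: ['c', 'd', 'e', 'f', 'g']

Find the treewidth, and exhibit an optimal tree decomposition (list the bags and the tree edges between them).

Each bag holds 4 vertices, so the decomposition has width 3, which upper-bounds the treewidth. Conversely, {c, e, g, h} is a clique of size 4, and the vertices of any clique must share a bag in every tree decomposition; so some bag has ≥ 4 vertices and tw(G) ≥ 3. The upper and lower bounds meet at 3, so that is the treewidth.

Treewidth 3.
One such decomposition:
Bags: B1 = {c, e, g, i}  B2 = {c, e, g, h}  B3 = {b, c, g, h}  B4 = {c, f, g, i}  B5 = {c, d, g, i}  B6 = {a, e, g, h}
Tree: B1–B2, B2–B3, B1–B4, B4–B5, B2–B6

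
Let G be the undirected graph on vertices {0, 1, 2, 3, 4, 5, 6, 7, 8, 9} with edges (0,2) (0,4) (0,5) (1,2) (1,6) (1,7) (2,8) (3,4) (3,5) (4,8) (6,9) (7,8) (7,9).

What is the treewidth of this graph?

A width-2 tree decomposition is:
Bags: B1 = {0, 3, 5}  B2 = {0, 3, 4}  B3 = {0, 2, 4}  B4 = {2, 4, 8}  B5 = {1, 2, 8}  B6 = {1, 7, 8}  B7 = {1, 6, 7}  B8 = {6, 7, 9}
Tree: B1–B2, B2–B3, B3–B4, B4–B5, B5–B6, B6–B7, B7–B8
Every bag has size at most 3, so the width is 3 − 1 = 2 and tw(G) ≤ 2. For the lower bound, G contains the cycle 5–3–4–0–5, so G is not a forest; only forests have treewidth ≤ 1, hence tw(G) ≥ 2. The upper and lower bounds meet at 2, so that is the treewidth.

2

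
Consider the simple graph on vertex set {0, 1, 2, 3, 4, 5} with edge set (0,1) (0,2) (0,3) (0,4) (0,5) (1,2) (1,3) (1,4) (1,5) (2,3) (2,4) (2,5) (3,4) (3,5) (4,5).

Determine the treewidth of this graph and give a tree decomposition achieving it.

With just one bag of size 6, the width is 6 − 1 = 5, so tw(G) ≤ 5. Conversely, {0, 1, 2, 3, 4, 5} is a clique of size 6, and the vertices of any clique must share a bag in every tree decomposition; so some bag has ≥ 6 vertices and tw(G) ≥ 5. Combining the bounds, tw(G) = 5.

Treewidth 5.
Bags: B1 = {0, 1, 2, 3, 4, 5}
Tree: (single bag)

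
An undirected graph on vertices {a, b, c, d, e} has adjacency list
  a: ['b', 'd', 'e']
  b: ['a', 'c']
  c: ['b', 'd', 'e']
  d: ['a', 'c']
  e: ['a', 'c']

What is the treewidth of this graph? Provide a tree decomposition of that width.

Each bag holds 3 vertices, so the decomposition has width 2, which upper-bounds the treewidth. The edges b–c–e–a–b form a cycle, so G is not a tree and its treewidth is at least 2. The upper and lower bounds meet at 2, so that is the treewidth.

Treewidth 2.
One such decomposition:
Bags: B1 = {a, b, c}  B2 = {a, c, e}  B3 = {a, c, d}
Tree: B1–B2, B2–B3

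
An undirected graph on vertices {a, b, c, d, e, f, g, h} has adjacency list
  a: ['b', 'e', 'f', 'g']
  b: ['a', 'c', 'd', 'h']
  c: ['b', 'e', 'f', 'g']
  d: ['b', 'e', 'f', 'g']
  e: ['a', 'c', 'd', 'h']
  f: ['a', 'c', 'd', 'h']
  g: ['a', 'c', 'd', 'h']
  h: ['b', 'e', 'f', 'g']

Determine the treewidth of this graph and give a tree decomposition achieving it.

Treewidth 4.
One such decomposition:
Bags: B1 = {b, e, f, g, h}  B2 = {b, c, e, f, g}  B3 = {b, d, e, f, g}  B4 = {a, b, e, f, g}
Tree: B1–B2, B2–B3, B3–B4

The largest bag has 5 vertices, giving width 4; this decomposition certifies tw(G) ≤ 4. For the lower bound: the 5 vertex sets {e,h}, {c,f}, {d,g}, {b}, {a} are disjoint, each induces a connected subgraph, and every pair is joined by at least one edge of G. Contracting each set to a single vertex therefore yields K_{5} as a minor, and since treewidth is minor-monotone, tw(G) ≥ tw(K_{5}) = 4. Hence tw(G) = 4 exactly.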